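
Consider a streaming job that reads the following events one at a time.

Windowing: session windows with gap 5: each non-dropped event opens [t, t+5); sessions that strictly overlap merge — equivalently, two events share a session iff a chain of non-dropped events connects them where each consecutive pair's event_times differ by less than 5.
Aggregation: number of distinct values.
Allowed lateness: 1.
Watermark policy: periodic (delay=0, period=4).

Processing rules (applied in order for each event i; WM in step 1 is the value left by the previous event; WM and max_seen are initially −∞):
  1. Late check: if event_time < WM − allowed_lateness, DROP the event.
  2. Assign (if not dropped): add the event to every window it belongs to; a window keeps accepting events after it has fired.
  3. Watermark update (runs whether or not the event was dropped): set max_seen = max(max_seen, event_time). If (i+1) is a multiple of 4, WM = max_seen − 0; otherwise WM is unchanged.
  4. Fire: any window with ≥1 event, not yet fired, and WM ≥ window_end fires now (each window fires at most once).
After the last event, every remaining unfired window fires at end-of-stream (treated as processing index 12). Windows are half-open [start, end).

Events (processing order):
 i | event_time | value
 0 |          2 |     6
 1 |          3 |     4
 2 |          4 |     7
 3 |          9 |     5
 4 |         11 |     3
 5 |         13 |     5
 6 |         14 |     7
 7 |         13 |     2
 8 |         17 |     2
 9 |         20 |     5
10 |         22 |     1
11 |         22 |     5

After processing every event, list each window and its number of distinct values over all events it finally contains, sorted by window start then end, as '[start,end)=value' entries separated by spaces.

i=0 t=2 v=6: → [2,7); WM=−∞
i=1 t=3 v=4: → [2,8); WM=−∞
i=2 t=4 v=7: → [2,9); WM=−∞
i=3 t=9 v=5: → [9,14); WM=9
i=4 t=11 v=3: → [9,16); WM=9
i=5 t=13 v=5: → [9,18); WM=9
i=6 t=14 v=7: → [9,19); WM=9
i=7 t=13 v=2: → [9,19); WM=14
i=8 t=17 v=2: → [9,22); WM=14
i=9 t=20 v=5: → [9,25); WM=14
i=10 t=22 v=1: → [9,27); WM=14
i=11 t=22 v=5: → [9,27); WM=22

[2,9)=3 [9,27)=5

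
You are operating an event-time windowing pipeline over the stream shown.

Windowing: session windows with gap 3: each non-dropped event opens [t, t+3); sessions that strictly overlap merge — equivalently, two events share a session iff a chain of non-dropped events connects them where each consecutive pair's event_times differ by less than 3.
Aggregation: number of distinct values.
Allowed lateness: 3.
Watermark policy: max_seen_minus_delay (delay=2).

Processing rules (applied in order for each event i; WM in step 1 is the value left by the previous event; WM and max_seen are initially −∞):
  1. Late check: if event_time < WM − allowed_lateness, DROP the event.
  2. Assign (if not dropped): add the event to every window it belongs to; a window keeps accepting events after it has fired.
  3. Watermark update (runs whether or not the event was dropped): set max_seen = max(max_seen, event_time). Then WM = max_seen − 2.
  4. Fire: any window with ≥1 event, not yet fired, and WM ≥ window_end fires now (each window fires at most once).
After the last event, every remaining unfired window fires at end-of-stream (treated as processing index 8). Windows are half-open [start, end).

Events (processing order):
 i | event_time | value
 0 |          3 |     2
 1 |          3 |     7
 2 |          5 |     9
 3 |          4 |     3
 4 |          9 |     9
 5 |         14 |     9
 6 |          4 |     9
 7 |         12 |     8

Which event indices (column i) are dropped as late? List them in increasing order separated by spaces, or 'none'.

i=0 t=3 v=2: → [3,6); WM=1
i=1 t=3 v=7: → [3,6); WM=1
i=2 t=5 v=9: → [3,8); WM=3
i=3 t=4 v=3: → [3,8); WM=3
i=4 t=9 v=9: → [9,12); WM=7
i=5 t=14 v=9: → [14,17); WM=12
i=6 t=4 v=9: DROP (t<12-3); WM=12
i=7 t=12 v=8: → [12,17); WM=12

6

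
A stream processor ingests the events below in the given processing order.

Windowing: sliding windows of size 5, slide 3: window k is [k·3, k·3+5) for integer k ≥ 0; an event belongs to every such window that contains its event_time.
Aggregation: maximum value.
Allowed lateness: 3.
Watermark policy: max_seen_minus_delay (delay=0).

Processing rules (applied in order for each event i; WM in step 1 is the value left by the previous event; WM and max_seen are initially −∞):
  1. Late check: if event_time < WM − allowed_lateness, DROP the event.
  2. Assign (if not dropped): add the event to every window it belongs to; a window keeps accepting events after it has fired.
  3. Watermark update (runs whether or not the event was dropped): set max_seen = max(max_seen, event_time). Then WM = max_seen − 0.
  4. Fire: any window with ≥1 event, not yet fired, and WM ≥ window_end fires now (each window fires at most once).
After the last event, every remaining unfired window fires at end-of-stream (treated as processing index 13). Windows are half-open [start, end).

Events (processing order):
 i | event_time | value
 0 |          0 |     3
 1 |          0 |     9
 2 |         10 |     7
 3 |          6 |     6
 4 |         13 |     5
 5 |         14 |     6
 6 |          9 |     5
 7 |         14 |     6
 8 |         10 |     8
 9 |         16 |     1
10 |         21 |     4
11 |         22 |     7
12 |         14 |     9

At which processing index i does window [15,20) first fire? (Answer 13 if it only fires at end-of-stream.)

i=0 t=0 v=3: → [0,5); WM=0
i=1 t=0 v=9: → [0,5); WM=0
i=2 t=10 v=7: → [9,14),[6,11); WM=10; [0,5) fires=9
i=3 t=6 v=6: DROP (t<10-3); WM=10
i=4 t=13 v=5: → [12,17),[9,14); WM=13; [6,11) fires=7
i=5 t=14 v=6: → [12,17); WM=14; [9,14) fires=7
i=6 t=9 v=5: DROP (t<14-3); WM=14
i=7 t=14 v=6: → [12,17); WM=14
i=8 t=10 v=8: DROP (t<14-3); WM=14
i=9 t=16 v=1: → [15,20),[12,17); WM=16
i=10 t=21 v=4: → [21,26),[18,23); WM=21; [12,17) fires=6 [15,20) fires=1
i=11 t=22 v=7: → [21,26),[18,23); WM=22
i=12 t=14 v=9: DROP (t<22-3); WM=22

10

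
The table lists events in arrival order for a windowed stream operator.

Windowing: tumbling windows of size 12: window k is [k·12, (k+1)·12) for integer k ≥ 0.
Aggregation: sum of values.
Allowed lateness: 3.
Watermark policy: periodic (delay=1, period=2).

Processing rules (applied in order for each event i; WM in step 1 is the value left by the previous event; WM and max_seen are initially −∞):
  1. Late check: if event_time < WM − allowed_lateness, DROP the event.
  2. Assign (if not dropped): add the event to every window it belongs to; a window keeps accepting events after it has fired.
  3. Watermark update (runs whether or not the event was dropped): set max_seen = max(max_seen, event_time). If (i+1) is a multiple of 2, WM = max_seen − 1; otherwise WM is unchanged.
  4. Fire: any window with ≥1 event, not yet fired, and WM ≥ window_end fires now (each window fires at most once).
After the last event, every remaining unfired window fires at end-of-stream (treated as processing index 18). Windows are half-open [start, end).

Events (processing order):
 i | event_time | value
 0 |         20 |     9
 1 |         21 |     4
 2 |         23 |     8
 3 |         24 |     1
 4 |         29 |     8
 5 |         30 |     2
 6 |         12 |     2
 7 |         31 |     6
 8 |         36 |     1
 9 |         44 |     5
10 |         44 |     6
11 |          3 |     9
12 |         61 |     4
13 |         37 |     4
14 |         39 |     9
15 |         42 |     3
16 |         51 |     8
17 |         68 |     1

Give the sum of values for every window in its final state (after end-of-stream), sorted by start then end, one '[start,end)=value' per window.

[12,24)=21 [24,36)=17 [36,48)=12 [60,72)=5

i=0 t=20 v=9: → [12,24); WM=−∞
i=1 t=21 v=4: → [12,24); WM=20
i=2 t=23 v=8: → [12,24); WM=20
i=3 t=24 v=1: → [24,36); WM=23
i=4 t=29 v=8: → [24,36); WM=23
i=5 t=30 v=2: → [24,36); WM=29; [12,24) fires=21
i=6 t=12 v=2: DROP (t<29-3); WM=29
i=7 t=31 v=6: → [24,36); WM=30
i=8 t=36 v=1: → [36,48); WM=30
i=9 t=44 v=5: → [36,48); WM=43; [24,36) fires=17
i=10 t=44 v=6: → [36,48); WM=43
i=11 t=3 v=9: DROP (t<43-3); WM=43
i=12 t=61 v=4: → [60,72); WM=43
i=13 t=37 v=4: DROP (t<43-3); WM=60; [36,48) fires=12
i=14 t=39 v=9: DROP (t<60-3); WM=60
i=15 t=42 v=3: DROP (t<60-3); WM=60
i=16 t=51 v=8: DROP (t<60-3); WM=60
i=17 t=68 v=1: → [60,72); WM=67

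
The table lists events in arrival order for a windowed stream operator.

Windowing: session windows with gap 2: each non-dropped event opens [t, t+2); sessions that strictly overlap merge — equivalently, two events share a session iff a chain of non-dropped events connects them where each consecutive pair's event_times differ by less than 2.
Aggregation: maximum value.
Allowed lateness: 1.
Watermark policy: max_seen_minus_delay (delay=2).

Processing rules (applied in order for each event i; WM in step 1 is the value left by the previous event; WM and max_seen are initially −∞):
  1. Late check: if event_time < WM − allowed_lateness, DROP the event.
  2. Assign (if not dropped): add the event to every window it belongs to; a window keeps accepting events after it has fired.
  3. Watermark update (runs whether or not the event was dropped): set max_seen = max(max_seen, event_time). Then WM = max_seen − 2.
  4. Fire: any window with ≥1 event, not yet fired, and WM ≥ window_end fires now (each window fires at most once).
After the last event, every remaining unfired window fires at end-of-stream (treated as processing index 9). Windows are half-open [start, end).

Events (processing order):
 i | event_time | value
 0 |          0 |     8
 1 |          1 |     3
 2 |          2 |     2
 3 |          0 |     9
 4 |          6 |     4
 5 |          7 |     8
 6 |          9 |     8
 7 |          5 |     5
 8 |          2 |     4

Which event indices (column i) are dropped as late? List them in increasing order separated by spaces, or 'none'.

i=0 t=0 v=8: → [0,2); WM=-2
i=1 t=1 v=3: → [0,3); WM=-1
i=2 t=2 v=2: → [0,4); WM=0
i=3 t=0 v=9: → [0,4); WM=0
i=4 t=6 v=4: → [6,8); WM=4
i=5 t=7 v=8: → [6,9); WM=5
i=6 t=9 v=8: → [9,11); WM=7
i=7 t=5 v=5: DROP (t<7-1); WM=7
i=8 t=2 v=4: DROP (t<7-1); WM=7

7 8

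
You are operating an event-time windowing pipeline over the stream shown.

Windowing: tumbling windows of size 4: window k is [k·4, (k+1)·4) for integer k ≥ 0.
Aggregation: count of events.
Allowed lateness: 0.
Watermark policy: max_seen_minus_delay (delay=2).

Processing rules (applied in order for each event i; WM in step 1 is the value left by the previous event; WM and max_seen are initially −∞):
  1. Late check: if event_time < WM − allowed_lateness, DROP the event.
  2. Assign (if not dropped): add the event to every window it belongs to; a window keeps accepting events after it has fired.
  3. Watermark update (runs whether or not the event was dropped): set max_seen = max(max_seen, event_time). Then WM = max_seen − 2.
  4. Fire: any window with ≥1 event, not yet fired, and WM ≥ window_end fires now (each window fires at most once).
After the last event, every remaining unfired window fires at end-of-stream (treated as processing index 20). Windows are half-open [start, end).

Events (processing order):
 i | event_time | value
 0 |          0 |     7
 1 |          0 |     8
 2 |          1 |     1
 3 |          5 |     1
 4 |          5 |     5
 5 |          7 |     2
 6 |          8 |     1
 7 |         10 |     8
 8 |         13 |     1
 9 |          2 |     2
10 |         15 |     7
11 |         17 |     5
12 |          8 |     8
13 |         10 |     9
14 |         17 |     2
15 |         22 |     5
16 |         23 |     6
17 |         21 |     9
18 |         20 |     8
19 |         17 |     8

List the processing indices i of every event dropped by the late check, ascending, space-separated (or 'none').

9 12 13 18 19

i=0 t=0 v=7: → [0,4); WM=-2
i=1 t=0 v=8: → [0,4); WM=-2
i=2 t=1 v=1: → [0,4); WM=-1
i=3 t=5 v=1: → [4,8); WM=3
i=4 t=5 v=5: → [4,8); WM=3
i=5 t=7 v=2: → [4,8); WM=5; [0,4) fires=3
i=6 t=8 v=1: → [8,12); WM=6
i=7 t=10 v=8: → [8,12); WM=8; [4,8) fires=3
i=8 t=13 v=1: → [12,16); WM=11
i=9 t=2 v=2: DROP (t<11-0); WM=11
i=10 t=15 v=7: → [12,16); WM=13; [8,12) fires=2
i=11 t=17 v=5: → [16,20); WM=15
i=12 t=8 v=8: DROP (t<15-0); WM=15
i=13 t=10 v=9: DROP (t<15-0); WM=15
i=14 t=17 v=2: → [16,20); WM=15
i=15 t=22 v=5: → [20,24); WM=20; [12,16) fires=2 [16,20) fires=2
i=16 t=23 v=6: → [20,24); WM=21
i=17 t=21 v=9: → [20,24); WM=21
i=18 t=20 v=8: DROP (t<21-0); WM=21
i=19 t=17 v=8: DROP (t<21-0); WM=21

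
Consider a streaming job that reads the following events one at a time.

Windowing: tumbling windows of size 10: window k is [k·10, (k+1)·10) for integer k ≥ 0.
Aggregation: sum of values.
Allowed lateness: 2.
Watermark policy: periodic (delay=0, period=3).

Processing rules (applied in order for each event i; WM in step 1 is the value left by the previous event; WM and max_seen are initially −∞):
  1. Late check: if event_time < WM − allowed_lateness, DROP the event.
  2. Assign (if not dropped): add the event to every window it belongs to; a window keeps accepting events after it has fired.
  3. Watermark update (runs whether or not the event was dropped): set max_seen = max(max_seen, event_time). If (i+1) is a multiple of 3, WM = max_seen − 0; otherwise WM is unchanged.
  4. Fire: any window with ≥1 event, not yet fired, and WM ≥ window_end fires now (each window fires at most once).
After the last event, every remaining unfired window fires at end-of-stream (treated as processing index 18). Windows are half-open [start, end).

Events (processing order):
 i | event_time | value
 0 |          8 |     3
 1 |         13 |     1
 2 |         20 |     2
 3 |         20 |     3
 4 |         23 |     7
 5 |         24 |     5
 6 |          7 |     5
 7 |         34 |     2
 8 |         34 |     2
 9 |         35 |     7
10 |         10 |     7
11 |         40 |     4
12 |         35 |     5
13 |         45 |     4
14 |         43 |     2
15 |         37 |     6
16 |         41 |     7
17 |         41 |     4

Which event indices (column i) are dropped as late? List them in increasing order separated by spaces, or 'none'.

6 10 12 15 16 17

i=0 t=8 v=3: → [0,10); WM=−∞
i=1 t=13 v=1: → [10,20); WM=−∞
i=2 t=20 v=2: → [20,30); WM=20; [0,10) fires=3 [10,20) fires=1
i=3 t=20 v=3: → [20,30); WM=20
i=4 t=23 v=7: → [20,30); WM=20
i=5 t=24 v=5: → [20,30); WM=24
i=6 t=7 v=5: DROP (t<24-2); WM=24
i=7 t=34 v=2: → [30,40); WM=24
i=8 t=34 v=2: → [30,40); WM=34; [20,30) fires=17
i=9 t=35 v=7: → [30,40); WM=34
i=10 t=10 v=7: DROP (t<34-2); WM=34
i=11 t=40 v=4: → [40,50); WM=40; [30,40) fires=11
i=12 t=35 v=5: DROP (t<40-2); WM=40
i=13 t=45 v=4: → [40,50); WM=40
i=14 t=43 v=2: → [40,50); WM=45
i=15 t=37 v=6: DROP (t<45-2); WM=45
i=16 t=41 v=7: DROP (t<45-2); WM=45
i=17 t=41 v=4: DROP (t<45-2); WM=45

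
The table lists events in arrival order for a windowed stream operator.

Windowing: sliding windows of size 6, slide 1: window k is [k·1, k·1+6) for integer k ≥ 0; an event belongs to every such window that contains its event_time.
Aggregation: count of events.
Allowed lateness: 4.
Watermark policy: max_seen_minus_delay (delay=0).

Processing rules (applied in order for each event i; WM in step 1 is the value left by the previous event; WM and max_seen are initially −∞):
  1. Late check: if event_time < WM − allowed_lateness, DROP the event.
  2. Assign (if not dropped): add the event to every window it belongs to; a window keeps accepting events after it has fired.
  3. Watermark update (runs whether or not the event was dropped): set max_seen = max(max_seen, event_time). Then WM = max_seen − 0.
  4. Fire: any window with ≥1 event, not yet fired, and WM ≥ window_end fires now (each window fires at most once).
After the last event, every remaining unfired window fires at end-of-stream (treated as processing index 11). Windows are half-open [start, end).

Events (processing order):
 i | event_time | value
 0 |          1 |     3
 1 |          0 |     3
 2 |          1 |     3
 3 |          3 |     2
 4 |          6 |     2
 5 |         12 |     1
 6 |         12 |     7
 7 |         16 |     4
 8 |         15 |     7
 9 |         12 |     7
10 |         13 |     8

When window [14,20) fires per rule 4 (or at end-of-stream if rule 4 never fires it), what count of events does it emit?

2

i=0 t=1 v=3: → [1,7),[0,6); WM=1
i=1 t=0 v=3: → [0,6); WM=1
i=2 t=1 v=3: → [1,7),[0,6); WM=1
i=3 t=3 v=2: → [3,9),[2,8),[1,7),[0,6); WM=3
i=4 t=6 v=2: → [6,12),[5,11),[4,10),[3,9),[2,8),[1,7); WM=6; [0,6) fires=4
i=5 t=12 v=1: → [12,18),[11,17),[10,16),[9,15),[8,14),[7,13); WM=12; [1,7) fires=4 [2,8) fires=2 [3,9) fires=2 [4,10) fires=1 [5,11) fires=1 [6,12) fires=1
i=6 t=12 v=7: → [12,18),[11,17),[10,16),[9,15),[8,14),[7,13); WM=12
i=7 t=16 v=4: → [16,22),[15,21),[14,20),[13,19),[12,18),[11,17); WM=16; [7,13) fires=2 [8,14) fires=2 [9,15) fires=2 [10,16) fires=2
i=8 t=15 v=7: → [15,21),[14,20),[13,19),[12,18),[11,17),[10,16); WM=16
i=9 t=12 v=7: → [12,18),[11,17),[10,16),[9,15),[8,14),[7,13); WM=16
i=10 t=13 v=8: → [13,19),[12,18),[11,17),[10,16),[9,15),[8,14); WM=16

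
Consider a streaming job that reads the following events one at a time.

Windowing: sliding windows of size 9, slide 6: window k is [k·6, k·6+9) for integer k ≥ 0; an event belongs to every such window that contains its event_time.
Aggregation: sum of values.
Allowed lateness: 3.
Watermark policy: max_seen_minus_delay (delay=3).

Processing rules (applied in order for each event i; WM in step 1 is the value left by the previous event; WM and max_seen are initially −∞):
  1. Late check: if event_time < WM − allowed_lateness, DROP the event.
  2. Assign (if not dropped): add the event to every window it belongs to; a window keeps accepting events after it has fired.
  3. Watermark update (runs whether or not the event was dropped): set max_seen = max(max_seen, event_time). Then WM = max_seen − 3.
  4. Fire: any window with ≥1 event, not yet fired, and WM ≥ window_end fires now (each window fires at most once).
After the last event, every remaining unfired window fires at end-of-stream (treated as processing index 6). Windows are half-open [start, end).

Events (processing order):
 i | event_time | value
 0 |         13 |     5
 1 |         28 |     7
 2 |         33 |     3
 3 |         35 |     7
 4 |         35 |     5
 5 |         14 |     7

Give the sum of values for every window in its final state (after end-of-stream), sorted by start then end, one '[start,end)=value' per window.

i=0 t=13 v=5: → [12,21),[6,15); WM=10
i=1 t=28 v=7: → [24,33); WM=25; [6,15) fires=5 [12,21) fires=5
i=2 t=33 v=3: → [30,39); WM=30
i=3 t=35 v=7: → [30,39); WM=32
i=4 t=35 v=5: → [30,39); WM=32
i=5 t=14 v=7: DROP (t<32-3); WM=32

[6,15)=5 [12,21)=5 [24,33)=7 [30,39)=15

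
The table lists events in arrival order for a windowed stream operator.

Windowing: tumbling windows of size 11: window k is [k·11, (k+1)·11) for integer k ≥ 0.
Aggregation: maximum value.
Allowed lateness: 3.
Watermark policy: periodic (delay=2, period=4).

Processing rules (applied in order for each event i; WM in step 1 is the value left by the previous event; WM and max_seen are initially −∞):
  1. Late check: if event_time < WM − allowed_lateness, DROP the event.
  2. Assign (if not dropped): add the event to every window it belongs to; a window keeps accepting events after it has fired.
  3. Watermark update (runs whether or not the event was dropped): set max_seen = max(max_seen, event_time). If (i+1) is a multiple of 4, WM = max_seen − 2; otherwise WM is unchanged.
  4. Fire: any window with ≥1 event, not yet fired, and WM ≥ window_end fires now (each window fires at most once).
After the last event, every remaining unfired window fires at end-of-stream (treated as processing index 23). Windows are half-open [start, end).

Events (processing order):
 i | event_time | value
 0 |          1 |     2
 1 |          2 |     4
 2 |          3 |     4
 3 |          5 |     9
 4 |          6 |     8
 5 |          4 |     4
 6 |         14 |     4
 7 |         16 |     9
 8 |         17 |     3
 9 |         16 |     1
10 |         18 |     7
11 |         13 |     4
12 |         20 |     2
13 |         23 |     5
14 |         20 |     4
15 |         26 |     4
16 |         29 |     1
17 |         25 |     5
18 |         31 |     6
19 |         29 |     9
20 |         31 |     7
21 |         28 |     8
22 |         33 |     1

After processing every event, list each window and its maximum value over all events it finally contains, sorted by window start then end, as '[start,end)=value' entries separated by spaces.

i=0 t=1 v=2: → [0,11); WM=−∞
i=1 t=2 v=4: → [0,11); WM=−∞
i=2 t=3 v=4: → [0,11); WM=−∞
i=3 t=5 v=9: → [0,11); WM=3
i=4 t=6 v=8: → [0,11); WM=3
i=5 t=4 v=4: → [0,11); WM=3
i=6 t=14 v=4: → [11,22); WM=3
i=7 t=16 v=9: → [11,22); WM=14; [0,11) fires=9
i=8 t=17 v=3: → [11,22); WM=14
i=9 t=16 v=1: → [11,22); WM=14
i=10 t=18 v=7: → [11,22); WM=14
i=11 t=13 v=4: → [11,22); WM=16
i=12 t=20 v=2: → [11,22); WM=16
i=13 t=23 v=5: → [22,33); WM=16
i=14 t=20 v=4: → [11,22); WM=16
i=15 t=26 v=4: → [22,33); WM=24; [11,22) fires=9
i=16 t=29 v=1: → [22,33); WM=24
i=17 t=25 v=5: → [22,33); WM=24
i=18 t=31 v=6: → [22,33); WM=24
i=19 t=29 v=9: → [22,33); WM=29
i=20 t=31 v=7: → [22,33); WM=29
i=21 t=28 v=8: → [22,33); WM=29
i=22 t=33 v=1: → [33,44); WM=29

[0,11)=9 [11,22)=9 [22,33)=9 [33,44)=1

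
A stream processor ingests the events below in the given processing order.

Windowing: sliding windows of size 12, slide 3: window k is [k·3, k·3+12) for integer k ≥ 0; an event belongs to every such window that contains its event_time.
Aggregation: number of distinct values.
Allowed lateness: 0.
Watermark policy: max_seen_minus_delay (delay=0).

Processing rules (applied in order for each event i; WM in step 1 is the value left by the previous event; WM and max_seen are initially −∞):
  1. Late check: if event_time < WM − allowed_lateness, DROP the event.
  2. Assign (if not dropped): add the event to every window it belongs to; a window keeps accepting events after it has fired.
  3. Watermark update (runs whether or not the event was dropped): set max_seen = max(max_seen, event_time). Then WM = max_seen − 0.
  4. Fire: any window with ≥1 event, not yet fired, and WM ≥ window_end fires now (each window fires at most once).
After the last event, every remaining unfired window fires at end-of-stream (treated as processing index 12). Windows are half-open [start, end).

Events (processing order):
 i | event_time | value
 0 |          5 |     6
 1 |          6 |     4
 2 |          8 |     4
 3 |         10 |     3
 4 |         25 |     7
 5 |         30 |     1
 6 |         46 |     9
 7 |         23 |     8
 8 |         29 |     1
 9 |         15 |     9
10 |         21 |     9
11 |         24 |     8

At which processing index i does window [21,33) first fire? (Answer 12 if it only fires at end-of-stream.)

i=0 t=5 v=6: → [3,15),[0,12); WM=5
i=1 t=6 v=4: → [6,18),[3,15),[0,12); WM=6
i=2 t=8 v=4: → [6,18),[3,15),[0,12); WM=8
i=3 t=10 v=3: → [9,21),[6,18),[3,15),[0,12); WM=10
i=4 t=25 v=7: → [24,36),[21,33),[18,30),[15,27); WM=25; [0,12) fires=3 [3,15) fires=3 [6,18) fires=2 [9,21) fires=1
i=5 t=30 v=1: → [30,42),[27,39),[24,36),[21,33); WM=30; [15,27) fires=1 [18,30) fires=1
i=6 t=46 v=9: → [45,57),[42,54),[39,51),[36,48); WM=46; [21,33) fires=2 [24,36) fires=2 [27,39) fires=1 [30,42) fires=1
i=7 t=23 v=8: DROP (t<46-0); WM=46
i=8 t=29 v=1: DROP (t<46-0); WM=46
i=9 t=15 v=9: DROP (t<46-0); WM=46
i=10 t=21 v=9: DROP (t<46-0); WM=46
i=11 t=24 v=8: DROP (t<46-0); WM=46

6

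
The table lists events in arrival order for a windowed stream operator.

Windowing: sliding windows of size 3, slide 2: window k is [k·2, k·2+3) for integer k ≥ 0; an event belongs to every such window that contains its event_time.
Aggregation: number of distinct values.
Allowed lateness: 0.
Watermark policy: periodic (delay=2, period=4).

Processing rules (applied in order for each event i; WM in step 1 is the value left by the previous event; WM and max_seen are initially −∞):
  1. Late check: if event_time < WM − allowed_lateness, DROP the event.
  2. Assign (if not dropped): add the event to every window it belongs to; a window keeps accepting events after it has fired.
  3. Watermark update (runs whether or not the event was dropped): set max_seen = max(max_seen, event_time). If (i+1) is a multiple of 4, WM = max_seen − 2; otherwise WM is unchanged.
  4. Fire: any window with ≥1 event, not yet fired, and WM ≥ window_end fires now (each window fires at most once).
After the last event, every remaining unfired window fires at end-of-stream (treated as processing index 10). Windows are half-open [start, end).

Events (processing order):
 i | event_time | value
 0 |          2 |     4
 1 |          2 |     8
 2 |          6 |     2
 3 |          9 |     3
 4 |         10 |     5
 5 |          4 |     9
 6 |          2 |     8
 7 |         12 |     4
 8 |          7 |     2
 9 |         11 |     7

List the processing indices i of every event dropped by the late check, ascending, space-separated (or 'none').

i=0 t=2 v=4: → [2,5),[0,3); WM=−∞
i=1 t=2 v=8: → [2,5),[0,3); WM=−∞
i=2 t=6 v=2: → [6,9),[4,7); WM=−∞
i=3 t=9 v=3: → [8,11); WM=7; [0,3) fires=2 [2,5) fires=2 [4,7) fires=1
i=4 t=10 v=5: → [10,13),[8,11); WM=7
i=5 t=4 v=9: DROP (t<7-0); WM=7
i=6 t=2 v=8: DROP (t<7-0); WM=7
i=7 t=12 v=4: → [12,15),[10,13); WM=10; [6,9) fires=1
i=8 t=7 v=2: DROP (t<10-0); WM=10
i=9 t=11 v=7: → [10,13); WM=10

5 6 8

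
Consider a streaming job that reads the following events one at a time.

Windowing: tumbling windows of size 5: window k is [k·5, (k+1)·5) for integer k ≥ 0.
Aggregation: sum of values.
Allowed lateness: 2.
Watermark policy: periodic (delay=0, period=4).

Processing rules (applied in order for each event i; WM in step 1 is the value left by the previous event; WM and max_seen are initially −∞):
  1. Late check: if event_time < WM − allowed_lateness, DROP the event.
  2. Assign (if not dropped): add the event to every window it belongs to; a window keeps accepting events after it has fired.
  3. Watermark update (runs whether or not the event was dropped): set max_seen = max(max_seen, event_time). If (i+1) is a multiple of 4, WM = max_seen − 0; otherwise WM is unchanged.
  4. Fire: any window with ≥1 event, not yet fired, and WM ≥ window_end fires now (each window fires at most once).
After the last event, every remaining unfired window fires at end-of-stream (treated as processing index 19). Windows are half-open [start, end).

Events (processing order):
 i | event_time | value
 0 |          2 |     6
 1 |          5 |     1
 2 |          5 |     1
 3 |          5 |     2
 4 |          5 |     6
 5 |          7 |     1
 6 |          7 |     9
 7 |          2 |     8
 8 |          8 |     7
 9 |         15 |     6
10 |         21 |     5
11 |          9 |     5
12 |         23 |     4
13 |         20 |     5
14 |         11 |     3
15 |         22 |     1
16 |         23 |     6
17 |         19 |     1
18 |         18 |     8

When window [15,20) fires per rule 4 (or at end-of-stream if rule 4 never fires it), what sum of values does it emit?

6

i=0 t=2 v=6: → [0,5); WM=−∞
i=1 t=5 v=1: → [5,10); WM=−∞
i=2 t=5 v=1: → [5,10); WM=−∞
i=3 t=5 v=2: → [5,10); WM=5; [0,5) fires=6
i=4 t=5 v=6: → [5,10); WM=5
i=5 t=7 v=1: → [5,10); WM=5
i=6 t=7 v=9: → [5,10); WM=5
i=7 t=2 v=8: DROP (t<5-2); WM=7
i=8 t=8 v=7: → [5,10); WM=7
i=9 t=15 v=6: → [15,20); WM=7
i=10 t=21 v=5: → [20,25); WM=7
i=11 t=9 v=5: → [5,10); WM=21; [5,10) fires=32 [15,20) fires=6
i=12 t=23 v=4: → [20,25); WM=21
i=13 t=20 v=5: → [20,25); WM=21
i=14 t=11 v=3: DROP (t<21-2); WM=21
i=15 t=22 v=1: → [20,25); WM=23
i=16 t=23 v=6: → [20,25); WM=23
i=17 t=19 v=1: DROP (t<23-2); WM=23
i=18 t=18 v=8: DROP (t<23-2); WM=23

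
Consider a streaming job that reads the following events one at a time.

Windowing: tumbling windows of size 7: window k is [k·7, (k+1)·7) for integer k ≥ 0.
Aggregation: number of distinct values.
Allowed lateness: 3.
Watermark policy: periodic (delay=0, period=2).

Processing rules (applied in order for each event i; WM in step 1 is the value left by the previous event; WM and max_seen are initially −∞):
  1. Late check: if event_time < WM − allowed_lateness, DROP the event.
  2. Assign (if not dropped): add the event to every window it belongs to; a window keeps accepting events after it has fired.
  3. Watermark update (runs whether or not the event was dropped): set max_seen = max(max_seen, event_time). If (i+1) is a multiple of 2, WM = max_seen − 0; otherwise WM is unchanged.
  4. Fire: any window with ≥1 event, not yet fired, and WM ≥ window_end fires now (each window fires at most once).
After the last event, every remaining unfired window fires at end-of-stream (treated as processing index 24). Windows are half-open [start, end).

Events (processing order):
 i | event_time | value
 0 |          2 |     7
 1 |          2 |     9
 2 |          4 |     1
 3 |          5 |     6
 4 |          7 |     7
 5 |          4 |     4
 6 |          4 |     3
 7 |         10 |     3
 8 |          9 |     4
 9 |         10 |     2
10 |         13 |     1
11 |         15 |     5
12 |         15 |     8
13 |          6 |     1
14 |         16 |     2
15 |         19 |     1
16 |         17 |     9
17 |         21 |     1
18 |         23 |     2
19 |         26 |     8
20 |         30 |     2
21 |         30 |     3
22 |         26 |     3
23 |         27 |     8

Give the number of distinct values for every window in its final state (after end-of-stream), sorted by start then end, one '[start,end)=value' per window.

[0,7)=6 [7,14)=5 [14,21)=5 [21,28)=3 [28,35)=2

i=0 t=2 v=7: → [0,7); WM=−∞
i=1 t=2 v=9: → [0,7); WM=2
i=2 t=4 v=1: → [0,7); WM=2
i=3 t=5 v=6: → [0,7); WM=5
i=4 t=7 v=7: → [7,14); WM=5
i=5 t=4 v=4: → [0,7); WM=7; [0,7) fires=5
i=6 t=4 v=3: → [0,7); WM=7
i=7 t=10 v=3: → [7,14); WM=10
i=8 t=9 v=4: → [7,14); WM=10
i=9 t=10 v=2: → [7,14); WM=10
i=10 t=13 v=1: → [7,14); WM=10
i=11 t=15 v=5: → [14,21); WM=15; [7,14) fires=5
i=12 t=15 v=8: → [14,21); WM=15
i=13 t=6 v=1: DROP (t<15-3); WM=15
i=14 t=16 v=2: → [14,21); WM=15
i=15 t=19 v=1: → [14,21); WM=19
i=16 t=17 v=9: → [14,21); WM=19
i=17 t=21 v=1: → [21,28); WM=21; [14,21) fires=5
i=18 t=23 v=2: → [21,28); WM=21
i=19 t=26 v=8: → [21,28); WM=26
i=20 t=30 v=2: → [28,35); WM=26
i=21 t=30 v=3: → [28,35); WM=30; [21,28) fires=3
i=22 t=26 v=3: DROP (t<30-3); WM=30
i=23 t=27 v=8: → [21,28); WM=30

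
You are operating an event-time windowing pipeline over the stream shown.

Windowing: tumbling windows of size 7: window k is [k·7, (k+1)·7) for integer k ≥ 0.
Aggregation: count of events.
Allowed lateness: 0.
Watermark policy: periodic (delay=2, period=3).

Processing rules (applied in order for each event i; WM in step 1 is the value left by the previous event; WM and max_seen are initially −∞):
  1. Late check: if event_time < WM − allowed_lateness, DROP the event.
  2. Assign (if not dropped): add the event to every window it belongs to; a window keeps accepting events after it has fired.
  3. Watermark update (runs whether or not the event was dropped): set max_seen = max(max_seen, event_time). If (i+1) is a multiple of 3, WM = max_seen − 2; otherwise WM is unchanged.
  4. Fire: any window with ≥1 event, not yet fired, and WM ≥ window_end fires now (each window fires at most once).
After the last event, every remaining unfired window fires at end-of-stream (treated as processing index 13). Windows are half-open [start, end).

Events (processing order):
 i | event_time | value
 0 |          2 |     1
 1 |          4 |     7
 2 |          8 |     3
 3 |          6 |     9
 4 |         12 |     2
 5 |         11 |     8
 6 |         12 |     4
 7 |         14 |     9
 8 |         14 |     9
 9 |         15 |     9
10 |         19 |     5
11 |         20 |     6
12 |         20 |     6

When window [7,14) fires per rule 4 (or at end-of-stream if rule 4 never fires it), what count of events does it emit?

i=0 t=2 v=1: → [0,7); WM=−∞
i=1 t=4 v=7: → [0,7); WM=−∞
i=2 t=8 v=3: → [7,14); WM=6
i=3 t=6 v=9: → [0,7); WM=6
i=4 t=12 v=2: → [7,14); WM=6
i=5 t=11 v=8: → [7,14); WM=10; [0,7) fires=3
i=6 t=12 v=4: → [7,14); WM=10
i=7 t=14 v=9: → [14,21); WM=10
i=8 t=14 v=9: → [14,21); WM=12
i=9 t=15 v=9: → [14,21); WM=12
i=10 t=19 v=5: → [14,21); WM=12
i=11 t=20 v=6: → [14,21); WM=18; [7,14) fires=4
i=12 t=20 v=6: → [14,21); WM=18

4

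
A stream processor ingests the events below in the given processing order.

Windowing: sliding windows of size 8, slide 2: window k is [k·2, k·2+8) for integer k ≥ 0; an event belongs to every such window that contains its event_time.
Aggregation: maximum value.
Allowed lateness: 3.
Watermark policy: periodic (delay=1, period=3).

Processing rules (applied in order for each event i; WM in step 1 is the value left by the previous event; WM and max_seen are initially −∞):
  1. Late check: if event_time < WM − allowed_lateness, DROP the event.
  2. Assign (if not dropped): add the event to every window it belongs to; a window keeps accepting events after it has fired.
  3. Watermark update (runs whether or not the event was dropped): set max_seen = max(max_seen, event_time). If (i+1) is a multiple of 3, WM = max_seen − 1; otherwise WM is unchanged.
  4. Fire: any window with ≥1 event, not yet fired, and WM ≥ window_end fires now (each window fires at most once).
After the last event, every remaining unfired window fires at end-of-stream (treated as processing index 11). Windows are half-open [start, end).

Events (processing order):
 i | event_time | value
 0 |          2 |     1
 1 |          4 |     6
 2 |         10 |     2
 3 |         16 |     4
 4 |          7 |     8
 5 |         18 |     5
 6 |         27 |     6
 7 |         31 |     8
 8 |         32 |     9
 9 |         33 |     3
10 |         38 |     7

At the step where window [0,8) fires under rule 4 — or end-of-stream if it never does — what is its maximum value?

6

i=0 t=2 v=1: → [2,10),[0,8); WM=−∞
i=1 t=4 v=6: → [4,12),[2,10),[0,8); WM=−∞
i=2 t=10 v=2: → [10,18),[8,16),[6,14),[4,12); WM=9; [0,8) fires=6
i=3 t=16 v=4: → [16,24),[14,22),[12,20),[10,18); WM=9
i=4 t=7 v=8: → [6,14),[4,12),[2,10),[0,8); WM=9
i=5 t=18 v=5: → [18,26),[16,24),[14,22),[12,20); WM=17; [2,10) fires=8 [4,12) fires=8 [6,14) fires=8 [8,16) fires=2
i=6 t=27 v=6: → [26,34),[24,32),[22,30),[20,28); WM=17
i=7 t=31 v=8: → [30,38),[28,36),[26,34),[24,32); WM=17
i=8 t=32 v=9: → [32,40),[30,38),[28,36),[26,34); WM=31; [10,18) fires=4 [12,20) fires=5 [14,22) fires=5 [16,24) fires=5 [18,26) fires=5 [20,28) fires=6 [22,30) fires=6
i=9 t=33 v=3: → [32,40),[30,38),[28,36),[26,34); WM=31
i=10 t=38 v=7: → [38,46),[36,44),[34,42),[32,40); WM=31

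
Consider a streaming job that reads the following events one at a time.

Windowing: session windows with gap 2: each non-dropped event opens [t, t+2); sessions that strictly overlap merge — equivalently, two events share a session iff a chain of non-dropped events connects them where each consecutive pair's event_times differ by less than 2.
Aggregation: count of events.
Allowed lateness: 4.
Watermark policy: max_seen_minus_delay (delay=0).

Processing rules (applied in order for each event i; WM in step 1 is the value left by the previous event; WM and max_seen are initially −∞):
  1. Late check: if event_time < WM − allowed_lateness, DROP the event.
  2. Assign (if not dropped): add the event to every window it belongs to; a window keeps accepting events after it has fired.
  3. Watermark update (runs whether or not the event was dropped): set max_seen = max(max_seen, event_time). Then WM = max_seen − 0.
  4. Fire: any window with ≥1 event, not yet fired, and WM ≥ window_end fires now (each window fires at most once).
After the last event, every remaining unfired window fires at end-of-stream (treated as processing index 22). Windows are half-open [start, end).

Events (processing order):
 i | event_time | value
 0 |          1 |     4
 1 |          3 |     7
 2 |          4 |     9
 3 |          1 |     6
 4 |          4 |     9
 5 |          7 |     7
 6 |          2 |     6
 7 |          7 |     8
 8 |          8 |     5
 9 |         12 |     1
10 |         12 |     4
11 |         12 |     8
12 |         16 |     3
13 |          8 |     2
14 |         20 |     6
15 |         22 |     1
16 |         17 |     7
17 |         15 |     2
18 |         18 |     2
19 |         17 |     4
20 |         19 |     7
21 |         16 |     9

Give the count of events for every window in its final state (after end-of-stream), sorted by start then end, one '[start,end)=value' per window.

i=0 t=1 v=4: → [1,3); WM=1
i=1 t=3 v=7: → [3,5); WM=3
i=2 t=4 v=9: → [3,6); WM=4
i=3 t=1 v=6: → [1,3); WM=4
i=4 t=4 v=9: → [3,6); WM=4
i=5 t=7 v=7: → [7,9); WM=7
i=6 t=2 v=6: DROP (t<7-4); WM=7
i=7 t=7 v=8: → [7,9); WM=7
i=8 t=8 v=5: → [7,10); WM=8
i=9 t=12 v=1: → [12,14); WM=12
i=10 t=12 v=4: → [12,14); WM=12
i=11 t=12 v=8: → [12,14); WM=12
i=12 t=16 v=3: → [16,18); WM=16
i=13 t=8 v=2: DROP (t<16-4); WM=16
i=14 t=20 v=6: → [20,22); WM=20
i=15 t=22 v=1: → [22,24); WM=22
i=16 t=17 v=7: DROP (t<22-4); WM=22
i=17 t=15 v=2: DROP (t<22-4); WM=22
i=18 t=18 v=2: → [18,20); WM=22
i=19 t=17 v=4: DROP (t<22-4); WM=22
i=20 t=19 v=7: → [18,22); WM=22
i=21 t=16 v=9: DROP (t<22-4); WM=22

[1,3)=2 [3,6)=3 [7,10)=3 [12,14)=3 [16,18)=1 [18,22)=3 [22,24)=1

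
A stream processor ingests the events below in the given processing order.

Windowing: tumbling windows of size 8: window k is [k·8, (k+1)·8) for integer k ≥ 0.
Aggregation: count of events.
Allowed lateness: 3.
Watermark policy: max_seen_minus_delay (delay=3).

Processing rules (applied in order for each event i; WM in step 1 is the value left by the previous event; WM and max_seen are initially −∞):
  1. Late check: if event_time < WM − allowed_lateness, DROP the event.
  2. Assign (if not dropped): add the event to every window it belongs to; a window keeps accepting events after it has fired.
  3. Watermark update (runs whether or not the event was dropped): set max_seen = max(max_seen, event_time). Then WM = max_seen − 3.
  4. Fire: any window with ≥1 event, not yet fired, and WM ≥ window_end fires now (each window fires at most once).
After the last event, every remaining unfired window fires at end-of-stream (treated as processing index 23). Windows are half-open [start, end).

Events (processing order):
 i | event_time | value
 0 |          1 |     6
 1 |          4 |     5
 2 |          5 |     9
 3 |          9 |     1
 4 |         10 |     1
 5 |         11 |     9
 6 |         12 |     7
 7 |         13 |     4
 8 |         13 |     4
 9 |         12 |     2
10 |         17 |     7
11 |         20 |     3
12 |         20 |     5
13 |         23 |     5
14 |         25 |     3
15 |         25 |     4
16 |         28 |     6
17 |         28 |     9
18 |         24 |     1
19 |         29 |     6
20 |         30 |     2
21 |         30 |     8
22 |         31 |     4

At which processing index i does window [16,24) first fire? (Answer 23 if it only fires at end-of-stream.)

16

i=0 t=1 v=6: → [0,8); WM=-2
i=1 t=4 v=5: → [0,8); WM=1
i=2 t=5 v=9: → [0,8); WM=2
i=3 t=9 v=1: → [8,16); WM=6
i=4 t=10 v=1: → [8,16); WM=7
i=5 t=11 v=9: → [8,16); WM=8; [0,8) fires=3
i=6 t=12 v=7: → [8,16); WM=9
i=7 t=13 v=4: → [8,16); WM=10
i=8 t=13 v=4: → [8,16); WM=10
i=9 t=12 v=2: → [8,16); WM=10
i=10 t=17 v=7: → [16,24); WM=14
i=11 t=20 v=3: → [16,24); WM=17; [8,16) fires=7
i=12 t=20 v=5: → [16,24); WM=17
i=13 t=23 v=5: → [16,24); WM=20
i=14 t=25 v=3: → [24,32); WM=22
i=15 t=25 v=4: → [24,32); WM=22
i=16 t=28 v=6: → [24,32); WM=25; [16,24) fires=4
i=17 t=28 v=9: → [24,32); WM=25
i=18 t=24 v=1: → [24,32); WM=25
i=19 t=29 v=6: → [24,32); WM=26
i=20 t=30 v=2: → [24,32); WM=27
i=21 t=30 v=8: → [24,32); WM=27
i=22 t=31 v=4: → [24,32); WM=28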